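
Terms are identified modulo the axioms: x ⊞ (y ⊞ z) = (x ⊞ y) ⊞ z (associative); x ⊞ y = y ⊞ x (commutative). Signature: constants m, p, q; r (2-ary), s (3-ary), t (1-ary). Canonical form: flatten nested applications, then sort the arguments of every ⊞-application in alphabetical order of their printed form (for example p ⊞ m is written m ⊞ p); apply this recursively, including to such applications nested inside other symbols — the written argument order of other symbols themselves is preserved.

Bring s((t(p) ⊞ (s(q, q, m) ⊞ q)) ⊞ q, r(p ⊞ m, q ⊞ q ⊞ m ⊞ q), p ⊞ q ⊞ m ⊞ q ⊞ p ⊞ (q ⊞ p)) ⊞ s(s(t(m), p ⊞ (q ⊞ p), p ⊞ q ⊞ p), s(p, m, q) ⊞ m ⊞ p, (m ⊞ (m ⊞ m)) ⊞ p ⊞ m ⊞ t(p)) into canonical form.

Inside:  s((t(p) ⊞ (s(q, q, m) ⊞ q)) ⊞ q, r(p ⊞ m, q ⊞ q ⊞ m ⊞ q), p ⊞ q ⊞ m ⊞ q ⊞ p ⊞ (q ⊞ p))  →  s(q ⊞ q ⊞ s(q, q, m) ⊞ t(p), r(m ⊞ p, m ⊞ q ⊞ q ⊞ q), m ⊞ p ⊞ p ⊞ p ⊞ q ⊞ q ⊞ q)
Simplify inside:  s(s(t(m), p ⊞ (q ⊞ p), p ⊞ q ⊞ p), s(p, m, q) ⊞ m ⊞ p, (m ⊞ (m ⊞ m)) ⊞ p ⊞ m ⊞ t(p))  →  s(s(t(m), p ⊞ p ⊞ q, p ⊞ p ⊞ q), m ⊞ p ⊞ s(p, m, q), m ⊞ m ⊞ m ⊞ m ⊞ p ⊞ t(p))
Order the arguments:  s(q ⊞ q ⊞ s(q, q, m) ⊞ t(p), r(m ⊞ p, m ⊞ q ⊞ q ⊞ q), m ⊞ p ⊞ p ⊞ p ⊞ q ⊞ q ⊞ q) ⊞ s(s(t(m), p ⊞ p ⊞ q, p ⊞ p ⊞ q), m ⊞ p ⊞ s(p, m, q), m ⊞ m ⊞ m ⊞ m ⊞ p ⊞ t(p))

Answer: s(q ⊞ q ⊞ s(q, q, m) ⊞ t(p), r(m ⊞ p, m ⊞ q ⊞ q ⊞ q), m ⊞ p ⊞ p ⊞ p ⊞ q ⊞ q ⊞ q) ⊞ s(s(t(m), p ⊞ p ⊞ q, p ⊞ p ⊞ q), m ⊞ p ⊞ s(p, m, q), m ⊞ m ⊞ m ⊞ m ⊞ p ⊞ t(p))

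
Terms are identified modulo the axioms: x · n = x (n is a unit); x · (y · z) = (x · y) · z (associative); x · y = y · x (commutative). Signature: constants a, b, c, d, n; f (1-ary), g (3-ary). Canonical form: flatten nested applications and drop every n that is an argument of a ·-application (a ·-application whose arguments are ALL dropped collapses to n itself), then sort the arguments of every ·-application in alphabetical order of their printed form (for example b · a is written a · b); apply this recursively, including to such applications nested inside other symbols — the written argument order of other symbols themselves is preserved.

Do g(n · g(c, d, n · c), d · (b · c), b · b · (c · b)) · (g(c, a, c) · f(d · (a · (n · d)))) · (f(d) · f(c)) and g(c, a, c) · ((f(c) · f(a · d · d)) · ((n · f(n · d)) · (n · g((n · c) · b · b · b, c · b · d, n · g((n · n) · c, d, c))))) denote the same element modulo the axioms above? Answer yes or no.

Left:  g(n · g(c, d, n · c), d · (b · c), b · b · (c · b)) · (g(c, a, c) · f(d · (a · (n · d)))) · (f(d) · f(c))
  Flatten:  g(n · g(c, d, n · c), d · (b · c), b · b · (c · b)) · g(c, a, c) · f(d · (a · (n · d))) · f(d) · f(c)
  Inside:  g(n · g(c, d, n · c), d · (b · c), b · b · (c · b))  →  g(g(c, d, c), b · c · d, b · b · b · c)
  Simplify inside:  f(d · (a · (n · d)))  →  f(a · d · d)
  Sort:  f(a · d · d) · f(c) · f(d) · g(c, a, c) · g(g(c, d, c), b · c · d, b · b · b · c)
Right:  g(c, a, c) · ((f(c) · f(a · d · d)) · ((n · f(n · d)) · (n · g((n · c) · b · b · b, c · b · d, n · g((n · n) · c, d, c)))))
  Merge nested applications:  g(c, a, c) · f(c) · f(a · d · d) · n · f(n · d) · n · g((n · c) · b · b · b, c · b · d, n · g((n · n) · c, d, c))
  Canonicalize subterm:  f(n · d)  →  f(d)
  Simplify inside:  g((n · c) · b · b · b, c · b · d, n · g((n · n) · c, d, c))  →  g(b · b · b · c, b · c · d, g(c, d, c))
  Units out:  drop n (×2)
  Sort arguments:  f(a · d · d) · f(c) · f(d) · g(b · b · b · c, b · c · d, g(c, d, c)) · g(c, a, c)

Answer: no — f(a · d · d) · f(c) · f(d) · g(c, a, c) · g(g(c, d, c), b · c · d, b · b · b · c) vs f(a · d · d) · f(c) · f(d) · g(b · b · b · c, b · c · d, g(c, d, c)) · g(c, a, c)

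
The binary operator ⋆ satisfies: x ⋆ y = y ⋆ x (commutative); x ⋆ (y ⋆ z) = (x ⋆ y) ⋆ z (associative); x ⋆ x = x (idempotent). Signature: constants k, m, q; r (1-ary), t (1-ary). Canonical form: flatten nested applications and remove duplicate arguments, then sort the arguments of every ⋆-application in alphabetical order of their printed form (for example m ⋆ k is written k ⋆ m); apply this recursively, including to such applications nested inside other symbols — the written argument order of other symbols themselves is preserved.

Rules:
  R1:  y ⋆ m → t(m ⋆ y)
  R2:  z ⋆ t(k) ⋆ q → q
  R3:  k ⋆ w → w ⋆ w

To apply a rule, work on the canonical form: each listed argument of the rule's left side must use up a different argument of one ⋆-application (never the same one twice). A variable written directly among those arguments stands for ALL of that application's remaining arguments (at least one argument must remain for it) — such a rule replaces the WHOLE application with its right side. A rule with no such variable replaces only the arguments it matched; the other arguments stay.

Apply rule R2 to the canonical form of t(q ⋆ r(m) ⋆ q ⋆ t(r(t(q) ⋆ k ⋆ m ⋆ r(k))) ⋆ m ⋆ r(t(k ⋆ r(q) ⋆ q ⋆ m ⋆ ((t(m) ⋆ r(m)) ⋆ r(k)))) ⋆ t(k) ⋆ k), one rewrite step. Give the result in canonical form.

Answer: t(q)

Derivation:
Canonical form:  t(k ⋆ m ⋆ q ⋆ r(m) ⋆ r(t(k ⋆ m ⋆ q ⋆ r(k) ⋆ r(m) ⋆ r(q) ⋆ t(m))) ⋆ t(k) ⋆ t(r(k ⋆ m ⋆ r(k) ⋆ t(q))))
Apply R2:  consuming q, t(k);  z := k ⋆ m ⋆ r(m) ⋆ r(t(k ⋆ m ⋆ q ⋆ r(k) ⋆ r(m) ⋆ r(q) ⋆ t(m))) ⋆ t(r(k ⋆ m ⋆ r(k) ⋆ t(q)))
The variable takes the whole remainder — replace the entire application.
New term:  t(q)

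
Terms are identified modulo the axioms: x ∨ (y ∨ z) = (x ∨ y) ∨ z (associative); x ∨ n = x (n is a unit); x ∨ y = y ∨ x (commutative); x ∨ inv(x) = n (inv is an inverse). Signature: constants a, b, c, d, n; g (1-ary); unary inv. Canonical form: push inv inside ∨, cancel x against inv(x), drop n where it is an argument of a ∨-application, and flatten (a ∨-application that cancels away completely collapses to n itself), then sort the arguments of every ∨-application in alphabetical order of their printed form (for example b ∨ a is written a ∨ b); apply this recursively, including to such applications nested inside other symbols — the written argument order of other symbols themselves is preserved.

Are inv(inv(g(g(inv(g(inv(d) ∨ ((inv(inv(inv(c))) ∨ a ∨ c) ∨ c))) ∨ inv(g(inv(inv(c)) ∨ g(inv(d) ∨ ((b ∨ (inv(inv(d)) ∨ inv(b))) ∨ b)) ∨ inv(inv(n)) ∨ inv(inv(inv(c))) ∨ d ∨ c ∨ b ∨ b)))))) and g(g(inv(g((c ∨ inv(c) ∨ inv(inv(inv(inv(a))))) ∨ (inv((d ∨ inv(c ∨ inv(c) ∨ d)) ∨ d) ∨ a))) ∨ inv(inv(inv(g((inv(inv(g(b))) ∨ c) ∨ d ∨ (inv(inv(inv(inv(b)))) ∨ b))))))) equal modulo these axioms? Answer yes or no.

Left:  inv(inv(g(g(inv(g(inv(d) ∨ ((inv(inv(inv(c))) ∨ a ∨ c) ∨ c))) ∨ inv(g(inv(inv(c)) ∨ g(inv(d) ∨ ((b ∨ (inv(inv(d)) ∨ inv(b))) ∨ b)) ∨ inv(inv(n)) ∨ inv(inv(inv(c))) ∨ d ∨ c ∨ b ∨ b))))))
  Push inv inside:  distribute inv over ∨ and collapse double inv
  Combine occurrences:  g(g(inv(g(a ∨ c ∨ inv(d))) ∨ inv(g(b ∨ b ∨ c ∨ d ∨ g(b)))))
Right:  g(g(inv(g((c ∨ inv(c) ∨ inv(inv(inv(inv(a))))) ∨ (inv((d ∨ inv(c ∨ inv(c) ∨ d)) ∨ d) ∨ a))) ∨ inv(inv(inv(g((inv(inv(g(b))) ∨ c) ∨ d ∨ (inv(inv(inv(inv(b)))) ∨ b)))))))
  Work inside:  inv(g((c ∨ inv(c) ∨ inv(inv(inv(inv(a))))) ∨ (inv((d ∨ inv(c ∨ inv(c) ∨ d)) ∨ d) ∨ a))) ∨ inv(inv(inv(g((inv(inv(g(b))) ∨ c) ∨ d ∨ (inv(inv(inv(inv(b)))) ∨ b)))))
  Push inv inside:  distribute inv over ∨ and collapse double inv
  Collect:  inv(g(a ∨ a ∨ inv(d))) ∨ inv(g(b ∨ b ∨ c ∨ d ∨ g(b)))
  Rebuild:  g(g(inv(g(a ∨ a ∨ inv(d))) ∨ inv(g(b ∨ b ∨ c ∨ d ∨ g(b)))))

Answer: no — g(g(inv(g(a ∨ c ∨ inv(d))) ∨ inv(g(b ∨ b ∨ c ∨ d ∨ g(b))))) vs g(g(inv(g(a ∨ a ∨ inv(d))) ∨ inv(g(b ∨ b ∨ c ∨ d ∨ g(b)))))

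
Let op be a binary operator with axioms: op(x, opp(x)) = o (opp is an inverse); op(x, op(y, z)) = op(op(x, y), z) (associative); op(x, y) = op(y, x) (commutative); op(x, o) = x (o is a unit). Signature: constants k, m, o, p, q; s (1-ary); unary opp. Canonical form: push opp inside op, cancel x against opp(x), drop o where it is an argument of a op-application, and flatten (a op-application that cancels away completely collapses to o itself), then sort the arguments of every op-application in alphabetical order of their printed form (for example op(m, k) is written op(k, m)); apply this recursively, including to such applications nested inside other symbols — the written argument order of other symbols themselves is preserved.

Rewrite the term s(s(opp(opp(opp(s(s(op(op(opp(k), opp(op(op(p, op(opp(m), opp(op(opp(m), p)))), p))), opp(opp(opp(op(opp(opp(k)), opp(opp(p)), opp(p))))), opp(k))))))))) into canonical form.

Descend into:  op(op(opp(k), opp(op(op(p, op(opp(m), opp(op(opp(m), p)))), p))), opp(opp(opp(op(opp(opp(k)), opp(opp(p)), opp(p))))), opp(k))
Push opp inside:  distribute opp over op and collapse double opp
Inverses cancel:  m cancels
Collect terms:  op(opp(k), opp(k), opp(k), opp(p))
Reassemble:  s(s(opp(s(s(op(opp(k), opp(k), opp(k), opp(p)))))))

Answer: s(s(opp(s(s(op(opp(k), opp(k), opp(k), opp(p)))))))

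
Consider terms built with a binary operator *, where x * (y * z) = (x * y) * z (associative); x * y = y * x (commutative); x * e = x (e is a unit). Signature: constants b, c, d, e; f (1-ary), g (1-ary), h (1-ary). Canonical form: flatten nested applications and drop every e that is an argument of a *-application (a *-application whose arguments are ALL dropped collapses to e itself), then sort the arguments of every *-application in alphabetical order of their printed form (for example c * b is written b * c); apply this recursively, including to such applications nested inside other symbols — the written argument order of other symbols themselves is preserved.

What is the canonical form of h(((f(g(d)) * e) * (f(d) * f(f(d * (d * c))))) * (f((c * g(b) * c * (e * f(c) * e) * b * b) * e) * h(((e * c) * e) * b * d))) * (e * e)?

Answer: h(f(b * b * c * c * f(c) * g(b)) * f(d) * f(f(c * d * d)) * f(g(d)) * h(b * c * d))

Derivation:
Flatten:  h(((f(g(d)) * e) * (f(d) * f(f(d * (d * c))))) * (f((c * g(b) * c * (e * f(c) * e) * b * b) * e) * h(((e * c) * e) * b * d))) * e * e
Inside:  h(((f(g(d)) * e) * (f(d) * f(f(d * (d * c))))) * (f((c * g(b) * c * (e * f(c) * e) * b * b) * e) * h(((e * c) * e) * b * d)))  →  h(f(b * b * c * c * f(c) * g(b)) * f(d) * f(f(c * d * d)) * f(g(d)) * h(b * c * d))
Drop the unit:  drop e (×2)
Sort arguments:  h(f(b * b * c * c * f(c) * g(b)) * f(d) * f(f(c * d * d)) * f(g(d)) * h(b * c * d))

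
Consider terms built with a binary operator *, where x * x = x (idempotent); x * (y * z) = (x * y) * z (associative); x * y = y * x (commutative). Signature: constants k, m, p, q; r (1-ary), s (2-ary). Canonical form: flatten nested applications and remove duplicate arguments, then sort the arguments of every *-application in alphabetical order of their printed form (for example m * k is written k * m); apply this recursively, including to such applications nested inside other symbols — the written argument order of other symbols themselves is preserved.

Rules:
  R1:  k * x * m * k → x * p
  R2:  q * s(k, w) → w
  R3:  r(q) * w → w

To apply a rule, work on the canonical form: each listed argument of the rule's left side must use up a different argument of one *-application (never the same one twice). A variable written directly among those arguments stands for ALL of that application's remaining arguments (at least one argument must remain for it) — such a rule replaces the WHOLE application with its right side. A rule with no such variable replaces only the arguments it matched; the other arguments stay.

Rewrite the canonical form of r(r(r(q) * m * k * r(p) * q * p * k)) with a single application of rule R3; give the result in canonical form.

Answer: r(r(k * m * p * q * r(p)))

Derivation:
Canonical form:  r(r(k * m * p * q * r(p) * r(q)))
R3 matches:  uses r(q);  w := k * m * p * q * r(p)
The variable takes the whole remainder — replace the entire application.
Result:  r(r(k * m * p * q * r(p)))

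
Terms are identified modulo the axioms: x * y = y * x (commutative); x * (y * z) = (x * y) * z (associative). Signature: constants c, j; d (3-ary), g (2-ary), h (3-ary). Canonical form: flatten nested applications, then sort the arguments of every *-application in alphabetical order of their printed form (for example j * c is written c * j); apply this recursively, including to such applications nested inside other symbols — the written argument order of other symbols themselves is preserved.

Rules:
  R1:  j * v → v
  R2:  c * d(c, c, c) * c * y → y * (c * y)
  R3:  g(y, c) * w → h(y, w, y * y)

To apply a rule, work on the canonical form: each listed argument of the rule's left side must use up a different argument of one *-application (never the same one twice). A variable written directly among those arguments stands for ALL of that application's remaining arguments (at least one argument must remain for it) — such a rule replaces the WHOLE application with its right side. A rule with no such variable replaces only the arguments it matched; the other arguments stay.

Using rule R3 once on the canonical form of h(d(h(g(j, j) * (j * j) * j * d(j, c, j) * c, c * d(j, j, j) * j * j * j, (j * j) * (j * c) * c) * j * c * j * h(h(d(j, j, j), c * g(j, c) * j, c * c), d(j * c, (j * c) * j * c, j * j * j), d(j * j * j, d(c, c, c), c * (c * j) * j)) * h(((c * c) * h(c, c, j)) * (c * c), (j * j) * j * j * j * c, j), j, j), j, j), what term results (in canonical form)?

Answer: h(d(c * h(c * c * c * c * h(c, c, j), c * j * j * j * j * j, j) * h(c * d(j, c, j) * g(j, j) * j * j * j, c * d(j, j, j) * j * j * j, c * c * j * j * j) * h(h(d(j, j, j), h(j, c * j, j * j), c * c), d(c * j, c * c * j * j, j * j * j), d(j * j * j, d(c, c, c), c * c * j * j)) * j * j, j, j), j, j)

Derivation:
Canonical form:  h(d(c * h(c * c * c * c * h(c, c, j), c * j * j * j * j * j, j) * h(c * d(j, c, j) * g(j, j) * j * j * j, c * d(j, j, j) * j * j * j, c * c * j * j * j) * h(h(d(j, j, j), c * g(j, c) * j, c * c), d(c * j, c * c * j * j, j * j * j), d(j * j * j, d(c, c, c), c * c * j * j)) * j * j, j, j), j, j)
R3 matches:  uses g(j, c);  w := c * j, y := j
Every leftover argument binds to the variable; the entire application is replaced.
Giving:  h(d(c * h(c * c * c * c * h(c, c, j), c * j * j * j * j * j, j) * h(c * d(j, c, j) * g(j, j) * j * j * j, c * d(j, j, j) * j * j * j, c * c * j * j * j) * h(h(d(j, j, j), h(j, c * j, j * j), c * c), d(c * j, c * c * j * j, j * j * j), d(j * j * j, d(c, c, c), c * c * j * j)) * j * j, j, j), j, j)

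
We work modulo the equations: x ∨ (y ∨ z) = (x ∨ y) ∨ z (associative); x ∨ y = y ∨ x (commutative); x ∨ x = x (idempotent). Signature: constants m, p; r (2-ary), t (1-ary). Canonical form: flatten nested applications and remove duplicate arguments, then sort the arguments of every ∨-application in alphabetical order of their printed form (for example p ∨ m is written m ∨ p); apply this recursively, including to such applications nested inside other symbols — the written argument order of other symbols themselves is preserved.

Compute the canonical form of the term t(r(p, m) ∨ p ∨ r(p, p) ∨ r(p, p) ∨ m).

Answer: t(m ∨ p ∨ r(p, m) ∨ r(p, p))

Derivation:
Work inside:  r(p, m) ∨ p ∨ r(p, p) ∨ r(p, p) ∨ m
Drop duplicates:  drop duplicate r(p, p)
Sort arguments:  m ∨ p ∨ r(p, m) ∨ r(p, p)
Put back:  t(m ∨ p ∨ r(p, m) ∨ r(p, p))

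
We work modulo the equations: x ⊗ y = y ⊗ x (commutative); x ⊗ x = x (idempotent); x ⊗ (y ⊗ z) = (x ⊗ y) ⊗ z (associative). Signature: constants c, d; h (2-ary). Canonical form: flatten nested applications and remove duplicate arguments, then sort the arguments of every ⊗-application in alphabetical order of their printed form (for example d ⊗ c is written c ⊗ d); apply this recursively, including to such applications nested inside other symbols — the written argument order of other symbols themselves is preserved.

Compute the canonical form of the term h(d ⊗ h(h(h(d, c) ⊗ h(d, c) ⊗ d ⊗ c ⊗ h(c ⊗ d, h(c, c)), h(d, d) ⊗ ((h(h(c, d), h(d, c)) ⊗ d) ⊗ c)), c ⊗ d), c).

Descend into:  d ⊗ h(h(h(d, c) ⊗ h(d, c) ⊗ d ⊗ c ⊗ h(c ⊗ d, h(c, c)), h(d, d) ⊗ ((h(h(c, d), h(d, c)) ⊗ d) ⊗ c)), c ⊗ d)
Inside:  h(h(h(d, c) ⊗ h(d, c) ⊗ d ⊗ c ⊗ h(c ⊗ d, h(c, c)), h(d, d) ⊗ ((h(h(c, d), h(d, c)) ⊗ d) ⊗ c)), c ⊗ d)  →  h(h(c ⊗ d ⊗ h(c ⊗ d, h(c, c)) ⊗ h(d, c), c ⊗ d ⊗ h(d, d) ⊗ h(h(c, d), h(d, c))), c ⊗ d)
Sort arguments:  d ⊗ h(h(c ⊗ d ⊗ h(c ⊗ d, h(c, c)) ⊗ h(d, c), c ⊗ d ⊗ h(d, d) ⊗ h(h(c, d), h(d, c))), c ⊗ d)
Put back:  h(d ⊗ h(h(c ⊗ d ⊗ h(c ⊗ d, h(c, c)) ⊗ h(d, c), c ⊗ d ⊗ h(d, d) ⊗ h(h(c, d), h(d, c))), c ⊗ d), c)

Answer: h(d ⊗ h(h(c ⊗ d ⊗ h(c ⊗ d, h(c, c)) ⊗ h(d, c), c ⊗ d ⊗ h(d, d) ⊗ h(h(c, d), h(d, c))), c ⊗ d), c)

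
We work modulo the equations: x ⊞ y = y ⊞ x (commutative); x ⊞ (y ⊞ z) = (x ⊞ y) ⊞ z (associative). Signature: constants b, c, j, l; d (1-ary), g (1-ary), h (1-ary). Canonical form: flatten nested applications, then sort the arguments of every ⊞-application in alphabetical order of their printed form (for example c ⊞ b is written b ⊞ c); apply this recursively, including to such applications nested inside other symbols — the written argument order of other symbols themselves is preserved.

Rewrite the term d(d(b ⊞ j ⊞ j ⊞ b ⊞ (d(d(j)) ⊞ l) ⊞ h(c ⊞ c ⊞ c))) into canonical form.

Answer: d(d(b ⊞ b ⊞ d(d(j)) ⊞ h(c ⊞ c ⊞ c) ⊞ j ⊞ j ⊞ l))

Derivation:
Work inside:  b ⊞ j ⊞ j ⊞ b ⊞ (d(d(j)) ⊞ l) ⊞ h(c ⊞ c ⊞ c)
Un-nest:  b ⊞ j ⊞ j ⊞ b ⊞ d(d(j)) ⊞ l ⊞ h(c ⊞ c ⊞ c)
Order the arguments:  b ⊞ b ⊞ d(d(j)) ⊞ h(c ⊞ c ⊞ c) ⊞ j ⊞ j ⊞ l
Put back:  d(d(b ⊞ b ⊞ d(d(j)) ⊞ h(c ⊞ c ⊞ c) ⊞ j ⊞ j ⊞ l))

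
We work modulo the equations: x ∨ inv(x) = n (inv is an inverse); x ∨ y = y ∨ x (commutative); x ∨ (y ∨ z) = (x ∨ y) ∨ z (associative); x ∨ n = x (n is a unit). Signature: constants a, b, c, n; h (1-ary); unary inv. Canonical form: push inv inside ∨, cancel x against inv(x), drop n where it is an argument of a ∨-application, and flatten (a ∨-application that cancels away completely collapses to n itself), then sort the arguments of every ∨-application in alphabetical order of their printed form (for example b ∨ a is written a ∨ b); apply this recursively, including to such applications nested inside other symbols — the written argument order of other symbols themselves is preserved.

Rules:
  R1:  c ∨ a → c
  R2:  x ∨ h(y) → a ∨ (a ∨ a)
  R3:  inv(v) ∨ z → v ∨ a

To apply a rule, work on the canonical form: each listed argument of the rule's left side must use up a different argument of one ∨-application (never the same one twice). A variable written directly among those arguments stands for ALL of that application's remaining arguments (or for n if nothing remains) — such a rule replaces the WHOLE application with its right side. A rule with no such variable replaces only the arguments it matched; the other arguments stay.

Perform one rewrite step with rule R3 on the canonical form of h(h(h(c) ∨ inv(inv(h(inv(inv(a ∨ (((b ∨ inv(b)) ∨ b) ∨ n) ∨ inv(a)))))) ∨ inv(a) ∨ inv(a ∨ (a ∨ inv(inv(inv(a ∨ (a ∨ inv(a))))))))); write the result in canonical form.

Answer: h(h(a ∨ a))

Derivation:
Canonical form:  h(h(h(b) ∨ h(c) ∨ inv(a) ∨ inv(a)))
Apply R3:  consuming inv(a);  v := a, z := h(b) ∨ h(c) ∨ inv(a)
Every leftover argument binds to the variable; the entire application is replaced.
Result:  h(h(a ∨ a))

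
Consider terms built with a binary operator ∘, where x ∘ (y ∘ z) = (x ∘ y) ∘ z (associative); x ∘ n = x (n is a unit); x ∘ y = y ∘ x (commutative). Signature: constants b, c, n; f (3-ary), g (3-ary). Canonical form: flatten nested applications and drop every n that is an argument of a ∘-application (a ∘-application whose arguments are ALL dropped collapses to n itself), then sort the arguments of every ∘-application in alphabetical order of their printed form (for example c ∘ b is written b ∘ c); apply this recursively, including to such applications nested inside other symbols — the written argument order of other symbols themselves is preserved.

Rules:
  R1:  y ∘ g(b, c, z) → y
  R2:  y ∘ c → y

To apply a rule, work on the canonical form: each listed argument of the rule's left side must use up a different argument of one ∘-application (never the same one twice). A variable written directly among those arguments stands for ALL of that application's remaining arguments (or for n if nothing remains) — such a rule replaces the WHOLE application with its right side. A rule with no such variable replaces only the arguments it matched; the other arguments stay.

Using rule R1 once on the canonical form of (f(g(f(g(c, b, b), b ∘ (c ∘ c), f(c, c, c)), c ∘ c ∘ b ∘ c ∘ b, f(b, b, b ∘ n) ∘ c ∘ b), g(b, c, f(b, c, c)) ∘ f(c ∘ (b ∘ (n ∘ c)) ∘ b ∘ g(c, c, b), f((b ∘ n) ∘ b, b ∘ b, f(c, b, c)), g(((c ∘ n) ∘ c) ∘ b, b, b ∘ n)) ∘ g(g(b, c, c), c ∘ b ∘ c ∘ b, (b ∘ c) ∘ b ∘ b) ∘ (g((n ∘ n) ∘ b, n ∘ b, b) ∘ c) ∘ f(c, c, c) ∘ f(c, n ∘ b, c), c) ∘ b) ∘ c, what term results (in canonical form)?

Canonical form:  b ∘ c ∘ f(g(f(g(c, b, b), b ∘ c ∘ c, f(c, c, c)), b ∘ b ∘ c ∘ c ∘ c, b ∘ c ∘ f(b, b, b)), c ∘ f(b ∘ b ∘ c ∘ c ∘ g(c, c, b), f(b ∘ b, b ∘ b, f(c, b, c)), g(b ∘ c ∘ c, b, b)) ∘ f(c, b, c) ∘ f(c, c, c) ∘ g(b, b, b) ∘ g(b, c, f(b, c, c)) ∘ g(g(b, c, c), b ∘ b ∘ c ∘ c, b ∘ b ∘ b ∘ c), c)
Match R1:  consume g(b, c, f(b, c, c));  y := c ∘ f(b ∘ b ∘ c ∘ c ∘ g(c, c, b), f(b ∘ b, b ∘ b, f(c, b, c)), g(b ∘ c ∘ c, b, b)) ∘ f(c, b, c) ∘ f(c, c, c) ∘ g(b, b, b) ∘ g(g(b, c, c), b ∘ b ∘ c ∘ c, b ∘ b ∘ b ∘ c), z := f(b, c, c)
Every leftover argument binds to the variable; the entire application is replaced.
Giving:  b ∘ c ∘ f(g(f(g(c, b, b), b ∘ c ∘ c, f(c, c, c)), b ∘ b ∘ c ∘ c ∘ c, b ∘ c ∘ f(b, b, b)), c ∘ f(b ∘ b ∘ c ∘ c ∘ g(c, c, b), f(b ∘ b, b ∘ b, f(c, b, c)), g(b ∘ c ∘ c, b, b)) ∘ f(c, b, c) ∘ f(c, c, c) ∘ g(b, b, b) ∘ g(g(b, c, c), b ∘ b ∘ c ∘ c, b ∘ b ∘ b ∘ c), c)

Answer: b ∘ c ∘ f(g(f(g(c, b, b), b ∘ c ∘ c, f(c, c, c)), b ∘ b ∘ c ∘ c ∘ c, b ∘ c ∘ f(b, b, b)), c ∘ f(b ∘ b ∘ c ∘ c ∘ g(c, c, b), f(b ∘ b, b ∘ b, f(c, b, c)), g(b ∘ c ∘ c, b, b)) ∘ f(c, b, c) ∘ f(c, c, c) ∘ g(b, b, b) ∘ g(g(b, c, c), b ∘ b ∘ c ∘ c, b ∘ b ∘ b ∘ c), c)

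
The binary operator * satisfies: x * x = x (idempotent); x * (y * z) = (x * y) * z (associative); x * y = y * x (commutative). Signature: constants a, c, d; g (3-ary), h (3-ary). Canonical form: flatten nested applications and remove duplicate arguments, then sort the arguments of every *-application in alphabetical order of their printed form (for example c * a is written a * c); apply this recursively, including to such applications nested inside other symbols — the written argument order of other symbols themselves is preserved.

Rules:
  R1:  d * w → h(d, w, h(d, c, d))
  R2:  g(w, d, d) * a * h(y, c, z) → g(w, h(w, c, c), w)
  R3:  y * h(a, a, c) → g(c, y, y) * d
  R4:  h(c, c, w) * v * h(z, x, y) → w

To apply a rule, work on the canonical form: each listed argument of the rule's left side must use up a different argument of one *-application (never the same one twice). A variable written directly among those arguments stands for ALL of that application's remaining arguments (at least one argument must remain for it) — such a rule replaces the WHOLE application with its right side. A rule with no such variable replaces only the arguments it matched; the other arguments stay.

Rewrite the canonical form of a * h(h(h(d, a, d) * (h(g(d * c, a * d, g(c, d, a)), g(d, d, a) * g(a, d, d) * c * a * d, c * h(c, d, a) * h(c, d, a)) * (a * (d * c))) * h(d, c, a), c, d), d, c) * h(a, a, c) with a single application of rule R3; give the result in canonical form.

Canonical form:  a * h(a, a, c) * h(h(a * c * d * h(d, a, d) * h(d, c, a) * h(g(c * d, a * d, g(c, d, a)), a * c * d * g(a, d, d) * g(d, d, a), c * h(c, d, a)), c, d), d, c)
Match R3:  consume h(a, a, c);  y := a * h(h(a * c * d * h(d, a, d) * h(d, c, a) * h(g(c * d, a * d, g(c, d, a)), a * c * d * g(a, d, d) * g(d, d, a), c * h(c, d, a)), c, d), d, c)
The extension variable absorbs all remaining arguments, so the whole application is rewritten.
New term:  d * g(c, a * h(h(a * c * d * h(d, a, d) * h(d, c, a) * h(g(c * d, a * d, g(c, d, a)), a * c * d * g(a, d, d) * g(d, d, a), c * h(c, d, a)), c, d), d, c), a * h(h(a * c * d * h(d, a, d) * h(d, c, a) * h(g(c * d, a * d, g(c, d, a)), a * c * d * g(a, d, d) * g(d, d, a), c * h(c, d, a)), c, d), d, c))

Answer: d * g(c, a * h(h(a * c * d * h(d, a, d) * h(d, c, a) * h(g(c * d, a * d, g(c, d, a)), a * c * d * g(a, d, d) * g(d, d, a), c * h(c, d, a)), c, d), d, c), a * h(h(a * c * d * h(d, a, d) * h(d, c, a) * h(g(c * d, a * d, g(c, d, a)), a * c * d * g(a, d, d) * g(d, d, a), c * h(c, d, a)), c, d), d, c))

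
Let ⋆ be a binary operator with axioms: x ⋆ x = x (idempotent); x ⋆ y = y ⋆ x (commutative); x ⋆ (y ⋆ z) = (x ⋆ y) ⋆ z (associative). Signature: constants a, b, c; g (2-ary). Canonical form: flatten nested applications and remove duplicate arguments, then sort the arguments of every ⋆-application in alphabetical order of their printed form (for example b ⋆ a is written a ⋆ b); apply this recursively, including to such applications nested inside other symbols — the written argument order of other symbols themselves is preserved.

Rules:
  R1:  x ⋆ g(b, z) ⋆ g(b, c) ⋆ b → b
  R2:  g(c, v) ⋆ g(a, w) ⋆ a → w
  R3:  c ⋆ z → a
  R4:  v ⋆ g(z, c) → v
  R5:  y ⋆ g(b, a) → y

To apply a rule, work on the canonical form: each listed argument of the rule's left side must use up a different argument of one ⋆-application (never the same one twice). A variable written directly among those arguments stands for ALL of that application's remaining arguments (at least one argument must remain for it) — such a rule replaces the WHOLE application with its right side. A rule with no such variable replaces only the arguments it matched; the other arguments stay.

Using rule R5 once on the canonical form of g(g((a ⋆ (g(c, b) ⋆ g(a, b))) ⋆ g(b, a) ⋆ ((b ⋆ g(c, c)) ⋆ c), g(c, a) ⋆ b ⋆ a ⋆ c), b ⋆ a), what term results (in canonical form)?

Answer: g(g(a ⋆ b ⋆ c ⋆ g(a, b) ⋆ g(c, b) ⋆ g(c, c), a ⋆ b ⋆ c ⋆ g(c, a)), a ⋆ b)

Derivation:
Canonical form:  g(g(a ⋆ b ⋆ c ⋆ g(a, b) ⋆ g(b, a) ⋆ g(c, b) ⋆ g(c, c), a ⋆ b ⋆ c ⋆ g(c, a)), a ⋆ b)
Match R5:  consume g(b, a);  y := a ⋆ b ⋆ c ⋆ g(a, b) ⋆ g(c, b) ⋆ g(c, c)
The extension variable absorbs all remaining arguments, so the whole application is rewritten.
Result:  g(g(a ⋆ b ⋆ c ⋆ g(a, b) ⋆ g(c, b) ⋆ g(c, c), a ⋆ b ⋆ c ⋆ g(c, a)), a ⋆ b)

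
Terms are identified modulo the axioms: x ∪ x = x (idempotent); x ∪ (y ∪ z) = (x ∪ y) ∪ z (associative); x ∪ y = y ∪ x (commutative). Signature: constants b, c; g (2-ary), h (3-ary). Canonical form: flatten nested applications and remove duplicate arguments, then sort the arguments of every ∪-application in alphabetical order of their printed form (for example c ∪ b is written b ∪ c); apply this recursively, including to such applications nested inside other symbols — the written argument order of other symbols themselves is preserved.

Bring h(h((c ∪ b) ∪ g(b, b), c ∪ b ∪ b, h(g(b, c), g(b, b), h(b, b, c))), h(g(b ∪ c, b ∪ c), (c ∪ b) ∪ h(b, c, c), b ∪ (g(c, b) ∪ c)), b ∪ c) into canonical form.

Answer: h(h(b ∪ c ∪ g(b, b), b ∪ c, h(g(b, c), g(b, b), h(b, b, c))), h(g(b ∪ c, b ∪ c), b ∪ c ∪ h(b, c, c), b ∪ c ∪ g(c, b)), b ∪ c)

Derivation:
Work inside:  (c ∪ b) ∪ h(b, c, c)
Un-nest:  c ∪ b ∪ h(b, c, c)
Sort arguments:  b ∪ c ∪ h(b, c, c)
Rebuild:  h(h(b ∪ c ∪ g(b, b), b ∪ c, h(g(b, c), g(b, b), h(b, b, c))), h(g(b ∪ c, b ∪ c), b ∪ c ∪ h(b, c, c), b ∪ c ∪ g(c, b)), b ∪ c)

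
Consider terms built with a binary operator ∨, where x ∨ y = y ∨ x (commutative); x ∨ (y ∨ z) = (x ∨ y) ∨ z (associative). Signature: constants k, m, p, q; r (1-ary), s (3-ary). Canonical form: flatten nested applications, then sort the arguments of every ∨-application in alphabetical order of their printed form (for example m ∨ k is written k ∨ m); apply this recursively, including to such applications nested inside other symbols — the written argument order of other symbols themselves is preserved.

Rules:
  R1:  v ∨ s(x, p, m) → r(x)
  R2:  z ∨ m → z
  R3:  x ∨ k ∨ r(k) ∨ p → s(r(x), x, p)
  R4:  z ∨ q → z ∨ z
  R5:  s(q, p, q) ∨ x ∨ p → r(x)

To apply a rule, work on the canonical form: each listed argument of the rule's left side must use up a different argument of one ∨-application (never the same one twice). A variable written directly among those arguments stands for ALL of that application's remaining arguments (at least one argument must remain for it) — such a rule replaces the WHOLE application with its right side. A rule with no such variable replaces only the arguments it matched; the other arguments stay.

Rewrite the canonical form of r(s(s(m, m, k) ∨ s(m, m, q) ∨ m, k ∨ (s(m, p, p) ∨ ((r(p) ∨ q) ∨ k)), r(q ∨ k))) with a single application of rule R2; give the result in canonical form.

Answer: r(s(s(m, m, k) ∨ s(m, m, q), k ∨ k ∨ q ∨ r(p) ∨ s(m, p, p), r(k ∨ q)))

Derivation:
Canonical form:  r(s(m ∨ s(m, m, k) ∨ s(m, m, q), k ∨ k ∨ q ∨ r(p) ∨ s(m, p, p), r(k ∨ q)))
Apply R2:  consuming m;  z := s(m, m, k) ∨ s(m, m, q)
The variable takes the whole remainder — replace the entire application.
Result:  r(s(s(m, m, k) ∨ s(m, m, q), k ∨ k ∨ q ∨ r(p) ∨ s(m, p, p), r(k ∨ q)))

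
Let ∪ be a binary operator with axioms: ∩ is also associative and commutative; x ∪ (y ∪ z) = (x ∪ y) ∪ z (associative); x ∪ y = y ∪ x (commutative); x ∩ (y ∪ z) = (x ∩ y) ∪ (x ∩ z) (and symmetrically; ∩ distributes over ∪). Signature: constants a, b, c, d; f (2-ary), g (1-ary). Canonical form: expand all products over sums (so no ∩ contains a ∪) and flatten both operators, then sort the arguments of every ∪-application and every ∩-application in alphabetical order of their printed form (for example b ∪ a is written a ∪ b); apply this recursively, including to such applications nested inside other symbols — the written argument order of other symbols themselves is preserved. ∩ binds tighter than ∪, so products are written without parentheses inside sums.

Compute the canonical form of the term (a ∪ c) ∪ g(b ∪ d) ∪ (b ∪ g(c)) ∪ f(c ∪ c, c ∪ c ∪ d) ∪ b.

Answer: a ∪ b ∪ b ∪ c ∪ f(c ∪ c, c ∪ c ∪ d) ∪ g(b ∪ d) ∪ g(c)

Derivation:
Un-nest:  a ∪ c ∪ g(b ∪ d) ∪ b ∪ g(c) ∪ f(c ∪ c, c ∪ c ∪ d) ∪ b
Sort:  a ∪ b ∪ b ∪ c ∪ f(c ∪ c, c ∪ c ∪ d) ∪ g(b ∪ d) ∪ g(c)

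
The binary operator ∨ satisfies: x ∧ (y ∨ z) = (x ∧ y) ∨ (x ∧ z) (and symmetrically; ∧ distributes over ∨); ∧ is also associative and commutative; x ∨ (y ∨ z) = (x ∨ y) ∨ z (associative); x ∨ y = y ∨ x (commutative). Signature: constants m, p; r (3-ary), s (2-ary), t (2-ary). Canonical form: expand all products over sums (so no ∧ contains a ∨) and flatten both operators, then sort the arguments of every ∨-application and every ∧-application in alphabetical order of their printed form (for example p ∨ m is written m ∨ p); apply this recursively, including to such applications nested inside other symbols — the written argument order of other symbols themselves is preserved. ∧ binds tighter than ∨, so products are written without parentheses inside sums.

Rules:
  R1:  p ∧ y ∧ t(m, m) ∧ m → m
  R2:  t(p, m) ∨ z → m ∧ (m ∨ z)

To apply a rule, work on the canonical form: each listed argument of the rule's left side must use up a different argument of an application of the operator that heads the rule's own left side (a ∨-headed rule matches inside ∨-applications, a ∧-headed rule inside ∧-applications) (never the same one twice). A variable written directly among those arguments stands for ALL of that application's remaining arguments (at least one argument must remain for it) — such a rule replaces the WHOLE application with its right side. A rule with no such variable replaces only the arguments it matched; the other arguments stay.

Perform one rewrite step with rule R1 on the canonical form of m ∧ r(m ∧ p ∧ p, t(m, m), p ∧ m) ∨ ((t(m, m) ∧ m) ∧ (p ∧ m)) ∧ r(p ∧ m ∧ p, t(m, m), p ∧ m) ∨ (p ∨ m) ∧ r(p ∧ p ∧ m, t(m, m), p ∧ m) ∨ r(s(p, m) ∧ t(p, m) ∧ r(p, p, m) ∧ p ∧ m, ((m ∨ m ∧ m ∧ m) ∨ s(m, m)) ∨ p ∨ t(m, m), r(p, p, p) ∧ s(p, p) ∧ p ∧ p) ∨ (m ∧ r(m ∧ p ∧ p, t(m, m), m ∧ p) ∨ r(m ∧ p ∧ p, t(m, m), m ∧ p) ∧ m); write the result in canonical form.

Answer: m ∨ m ∧ r(m ∧ p ∧ p, t(m, m), m ∧ p) ∨ m ∧ r(m ∧ p ∧ p, t(m, m), m ∧ p) ∨ m ∧ r(m ∧ p ∧ p, t(m, m), m ∧ p) ∨ m ∧ r(m ∧ p ∧ p, t(m, m), m ∧ p) ∨ p ∧ r(m ∧ p ∧ p, t(m, m), m ∧ p) ∨ r(m ∧ p ∧ r(p, p, m) ∧ s(p, m) ∧ t(p, m), m ∨ m ∧ m ∧ m ∨ p ∨ s(m, m) ∨ t(m, m), p ∧ p ∧ r(p, p, p) ∧ s(p, p))

Derivation:
Canonical form:  m ∧ m ∧ p ∧ r(m ∧ p ∧ p, t(m, m), m ∧ p) ∧ t(m, m) ∨ m ∧ r(m ∧ p ∧ p, t(m, m), m ∧ p) ∨ m ∧ r(m ∧ p ∧ p, t(m, m), m ∧ p) ∨ m ∧ r(m ∧ p ∧ p, t(m, m), m ∧ p) ∨ m ∧ r(m ∧ p ∧ p, t(m, m), m ∧ p) ∨ p ∧ r(m ∧ p ∧ p, t(m, m), m ∧ p) ∨ r(m ∧ p ∧ r(p, p, m) ∧ s(p, m) ∧ t(p, m), m ∨ m ∧ m ∧ m ∨ p ∨ s(m, m) ∨ t(m, m), p ∧ p ∧ r(p, p, p) ∧ s(p, p))
Match R1:  consume m, p, t(m, m);  y := m ∧ r(m ∧ p ∧ p, t(m, m), m ∧ p)
Every leftover argument binds to the variable; the entire application is replaced.
Giving:  m ∨ m ∧ r(m ∧ p ∧ p, t(m, m), m ∧ p) ∨ m ∧ r(m ∧ p ∧ p, t(m, m), m ∧ p) ∨ m ∧ r(m ∧ p ∧ p, t(m, m), m ∧ p) ∨ m ∧ r(m ∧ p ∧ p, t(m, m), m ∧ p) ∨ p ∧ r(m ∧ p ∧ p, t(m, m), m ∧ p) ∨ r(m ∧ p ∧ r(p, p, m) ∧ s(p, m) ∧ t(p, m), m ∨ m ∧ m ∧ m ∨ p ∨ s(m, m) ∨ t(m, m), p ∧ p ∧ r(p, p, p) ∧ s(p, p))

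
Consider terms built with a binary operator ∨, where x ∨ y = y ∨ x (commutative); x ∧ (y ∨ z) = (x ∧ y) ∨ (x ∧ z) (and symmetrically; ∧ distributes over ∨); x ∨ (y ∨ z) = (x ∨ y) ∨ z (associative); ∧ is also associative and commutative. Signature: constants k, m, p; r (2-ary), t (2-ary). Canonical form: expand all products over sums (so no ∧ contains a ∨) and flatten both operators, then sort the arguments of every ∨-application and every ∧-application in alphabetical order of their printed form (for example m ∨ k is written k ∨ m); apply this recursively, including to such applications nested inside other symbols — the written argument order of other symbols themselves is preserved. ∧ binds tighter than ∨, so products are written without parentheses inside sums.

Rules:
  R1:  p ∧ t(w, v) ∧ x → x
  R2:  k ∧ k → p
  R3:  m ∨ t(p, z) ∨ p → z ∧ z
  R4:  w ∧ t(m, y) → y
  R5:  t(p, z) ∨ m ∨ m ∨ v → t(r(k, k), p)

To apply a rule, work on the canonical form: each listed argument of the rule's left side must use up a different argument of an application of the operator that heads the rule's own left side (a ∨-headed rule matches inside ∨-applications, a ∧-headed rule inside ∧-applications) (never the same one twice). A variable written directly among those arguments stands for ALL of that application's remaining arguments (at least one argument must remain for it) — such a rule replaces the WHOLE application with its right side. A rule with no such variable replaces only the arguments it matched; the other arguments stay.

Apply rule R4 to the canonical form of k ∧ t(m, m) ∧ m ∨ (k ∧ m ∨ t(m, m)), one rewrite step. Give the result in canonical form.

Canonical form:  k ∧ m ∨ k ∧ m ∧ t(m, m) ∨ t(m, m)
Match R4:  consume t(m, m);  w := k ∧ m, y := m
The variable takes the whole remainder — replace the entire application.
Giving:  k ∧ m ∨ m ∨ t(m, m)

Answer: k ∧ m ∨ m ∨ t(m, m)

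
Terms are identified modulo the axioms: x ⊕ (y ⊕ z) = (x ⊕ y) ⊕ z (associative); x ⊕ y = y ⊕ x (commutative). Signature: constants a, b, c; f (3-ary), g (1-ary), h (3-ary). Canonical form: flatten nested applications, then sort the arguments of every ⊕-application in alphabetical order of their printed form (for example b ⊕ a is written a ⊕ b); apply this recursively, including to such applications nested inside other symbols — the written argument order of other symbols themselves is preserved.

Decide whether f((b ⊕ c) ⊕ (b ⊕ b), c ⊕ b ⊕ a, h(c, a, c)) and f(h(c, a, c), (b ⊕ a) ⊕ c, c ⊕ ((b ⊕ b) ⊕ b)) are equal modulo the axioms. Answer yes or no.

Answer: no — f(b ⊕ b ⊕ b ⊕ c, a ⊕ b ⊕ c, h(c, a, c)) vs f(h(c, a, c), a ⊕ b ⊕ c, b ⊕ b ⊕ b ⊕ c)

Derivation:
Left:  f((b ⊕ c) ⊕ (b ⊕ b), c ⊕ b ⊕ a, h(c, a, c))
  Focus inside:  (b ⊕ c) ⊕ (b ⊕ b)
  Flatten:  b ⊕ c ⊕ b ⊕ b
  Sort arguments:  b ⊕ b ⊕ b ⊕ c
  Reassemble:  f(b ⊕ b ⊕ b ⊕ c, a ⊕ b ⊕ c, h(c, a, c))
Right:  f(h(c, a, c), (b ⊕ a) ⊕ c, c ⊕ ((b ⊕ b) ⊕ b))
  Work inside:  c ⊕ ((b ⊕ b) ⊕ b)
  Flatten:  c ⊕ b ⊕ b ⊕ b
  Sort:  b ⊕ b ⊕ b ⊕ c
  Put back:  f(h(c, a, c), a ⊕ b ⊕ c, b ⊕ b ⊕ b ⊕ c)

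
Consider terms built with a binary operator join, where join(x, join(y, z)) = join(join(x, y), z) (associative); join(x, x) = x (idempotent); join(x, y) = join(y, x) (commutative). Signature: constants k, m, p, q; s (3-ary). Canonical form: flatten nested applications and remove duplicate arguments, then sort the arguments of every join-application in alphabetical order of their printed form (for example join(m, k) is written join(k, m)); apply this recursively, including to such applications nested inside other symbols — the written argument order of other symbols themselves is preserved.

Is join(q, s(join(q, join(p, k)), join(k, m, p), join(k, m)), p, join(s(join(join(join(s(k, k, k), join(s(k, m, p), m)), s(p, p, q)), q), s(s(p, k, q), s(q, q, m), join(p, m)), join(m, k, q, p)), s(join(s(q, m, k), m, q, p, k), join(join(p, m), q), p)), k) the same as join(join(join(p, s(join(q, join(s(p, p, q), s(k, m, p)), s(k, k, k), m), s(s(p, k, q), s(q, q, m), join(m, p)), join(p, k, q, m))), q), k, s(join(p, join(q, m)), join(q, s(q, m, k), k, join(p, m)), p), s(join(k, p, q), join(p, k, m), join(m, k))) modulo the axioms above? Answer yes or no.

Left:  join(q, s(join(q, join(p, k)), join(k, m, p), join(k, m)), p, join(s(join(join(join(s(k, k, k), join(s(k, m, p), m)), s(p, p, q)), q), s(s(p, k, q), s(q, q, m), join(p, m)), join(m, k, q, p)), s(join(s(q, m, k), m, q, p, k), join(join(p, m), q), p)), k)
  Merge nested applications:  join(q, s(join(q, join(p, k)), join(k, m, p), join(k, m)), p, s(join(join(join(s(k, k, k), join(s(k, m, p), m)), s(p, p, q)), q), s(s(p, k, q), s(q, q, m), join(p, m)), join(m, k, q, p)), s(join(s(q, m, k), m, q, p, k), join(join(p, m), q), p), k)
  Inside:  s(join(q, join(p, k)), join(k, m, p), join(k, m))  →  s(join(k, p, q), join(k, m, p), join(k, m))
  Simplify inside:  s(join(join(join(s(k, k, k), join(s(k, m, p), m)), s(p, p, q)), q), s(s(p, k, q), s(q, q, m), join(p, m)), join(m, k, q, p))  →  s(join(m, q, s(k, k, k), s(k, m, p), s(p, p, q)), s(s(p, k, q), s(q, q, m), join(m, p)), join(k, m, p, q))
  Inside:  s(join(s(q, m, k), m, q, p, k), join(join(p, m), q), p)  →  s(join(k, m, p, q, s(q, m, k)), join(m, p, q), p)
  Order the arguments:  join(k, p, q, s(join(k, m, p, q, s(q, m, k)), join(m, p, q), p), s(join(k, p, q), join(k, m, p), join(k, m)), s(join(m, q, s(k, k, k), s(k, m, p), s(p, p, q)), s(s(p, k, q), s(q, q, m), join(m, p)), join(k, m, p, q)))
Right:  join(join(join(p, s(join(q, join(s(p, p, q), s(k, m, p)), s(k, k, k), m), s(s(p, k, q), s(q, q, m), join(m, p)), join(p, k, q, m))), q), k, s(join(p, join(q, m)), join(q, s(q, m, k), k, join(p, m)), p), s(join(k, p, q), join(p, k, m), join(m, k)))
  Flatten:  join(p, s(join(q, join(s(p, p, q), s(k, m, p)), s(k, k, k), m), s(s(p, k, q), s(q, q, m), join(m, p)), join(p, k, q, m)), q, k, s(join(p, join(q, m)), join(q, s(q, m, k), k, join(p, m)), p), s(join(k, p, q), join(p, k, m), join(m, k)))
  Simplify inside:  s(join(q, join(s(p, p, q), s(k, m, p)), s(k, k, k), m), s(s(p, k, q), s(q, q, m), join(m, p)), join(p, k, q, m))  →  s(join(m, q, s(k, k, k), s(k, m, p), s(p, p, q)), s(s(p, k, q), s(q, q, m), join(m, p)), join(k, m, p, q))
  Simplify inside:  s(join(p, join(q, m)), join(q, s(q, m, k), k, join(p, m)), p)  →  s(join(m, p, q), join(k, m, p, q, s(q, m, k)), p)
  Inside:  s(join(k, p, q), join(p, k, m), join(m, k))  →  s(join(k, p, q), join(k, m, p), join(k, m))
  Order the arguments:  join(k, p, q, s(join(k, p, q), join(k, m, p), join(k, m)), s(join(m, p, q), join(k, m, p, q, s(q, m, k)), p), s(join(m, q, s(k, k, k), s(k, m, p), s(p, p, q)), s(s(p, k, q), s(q, q, m), join(m, p)), join(k, m, p, q)))

Answer: no — join(k, p, q, s(join(k, m, p, q, s(q, m, k)), join(m, p, q), p), s(join(k, p, q), join(k, m, p), join(k, m)), s(join(m, q, s(k, k, k), s(k, m, p), s(p, p, q)), s(s(p, k, q), s(q, q, m), join(m, p)), join(k, m, p, q))) vs join(k, p, q, s(join(k, p, q), join(k, m, p), join(k, m)), s(join(m, p, q), join(k, m, p, q, s(q, m, k)), p), s(join(m, q, s(k, k, k), s(k, m, p), s(p, p, q)), s(s(p, k, q), s(q, q, m), join(m, p)), join(k, m, p, q)))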